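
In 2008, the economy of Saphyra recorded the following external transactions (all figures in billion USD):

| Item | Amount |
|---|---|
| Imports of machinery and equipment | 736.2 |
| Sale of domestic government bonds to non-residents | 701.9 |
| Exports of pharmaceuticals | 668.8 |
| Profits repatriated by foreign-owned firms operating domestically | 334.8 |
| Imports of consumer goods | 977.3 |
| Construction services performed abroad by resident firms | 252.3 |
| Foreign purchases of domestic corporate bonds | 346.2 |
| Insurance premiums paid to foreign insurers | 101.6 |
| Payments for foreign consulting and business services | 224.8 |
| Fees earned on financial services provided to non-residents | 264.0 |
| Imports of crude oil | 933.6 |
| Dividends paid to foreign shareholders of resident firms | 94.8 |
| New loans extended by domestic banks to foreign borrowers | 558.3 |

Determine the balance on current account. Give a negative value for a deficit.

Goods: -736.2 - 977.3 + 668.8 - 933.6 = -1978.3
Services: -224.8 + 264.0 + 252.3 - 101.6 = 189.9
Primary income: -94.8 - 334.8 = -429.6
Current account = (-1978.3) + 189.9 + (-429.6) = -2218.0
(Excluded from the current account — financial account: sale of domestic government bonds to non-residents 701.9, foreign purchases of domestic corporate bonds 346.2, new loans extended by domestic banks to foreign borrowers 558.3.)

-2218.0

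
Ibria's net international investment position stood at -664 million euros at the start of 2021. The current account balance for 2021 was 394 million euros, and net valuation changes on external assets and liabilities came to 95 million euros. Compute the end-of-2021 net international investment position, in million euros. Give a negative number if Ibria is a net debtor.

Change in NIIP = current account + net valuation change = 394 + 95 = 489
End-of-year NIIP = -664 + 489 = -175

-175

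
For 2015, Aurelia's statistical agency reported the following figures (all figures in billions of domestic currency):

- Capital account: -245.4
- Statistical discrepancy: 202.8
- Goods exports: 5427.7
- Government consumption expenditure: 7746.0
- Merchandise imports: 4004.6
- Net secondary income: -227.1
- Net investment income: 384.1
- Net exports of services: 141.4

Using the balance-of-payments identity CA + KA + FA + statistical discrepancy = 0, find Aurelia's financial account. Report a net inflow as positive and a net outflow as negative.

-1678.9

Goods balance = 5427.7 - 4004.6 = 1423.1
Services balance = 141.4
Trade balance (goods + services) = 1423.1 + 141.4 = 1564.5
Net primary income = 384.1
Net secondary income = -227.1
Current account = 1564.5 + 384.1 + (-227.1) = 1721.5
Financial account = -(1721.5 + (-245.4) + 202.8) = -1678.9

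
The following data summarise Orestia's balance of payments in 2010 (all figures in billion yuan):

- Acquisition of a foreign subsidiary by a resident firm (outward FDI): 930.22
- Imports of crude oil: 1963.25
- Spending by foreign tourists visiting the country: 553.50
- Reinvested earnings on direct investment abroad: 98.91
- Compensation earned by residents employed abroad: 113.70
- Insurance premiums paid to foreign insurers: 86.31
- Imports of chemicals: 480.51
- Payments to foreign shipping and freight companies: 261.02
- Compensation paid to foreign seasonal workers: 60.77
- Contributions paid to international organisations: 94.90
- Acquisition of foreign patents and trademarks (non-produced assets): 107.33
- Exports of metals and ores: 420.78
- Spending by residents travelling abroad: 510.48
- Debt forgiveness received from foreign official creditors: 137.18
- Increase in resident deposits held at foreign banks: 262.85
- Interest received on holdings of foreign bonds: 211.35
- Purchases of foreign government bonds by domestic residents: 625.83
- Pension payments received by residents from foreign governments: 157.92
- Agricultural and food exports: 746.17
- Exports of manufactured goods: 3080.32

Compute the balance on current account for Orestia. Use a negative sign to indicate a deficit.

Goods: 3080.32 + 420.78 - 480.51 + 746.17 - 1963.25 = 1803.51
Services: -261.02 + 553.50 - 510.48 - 86.31 = -304.31
Primary income: -60.77 + 113.70 + 98.91 + 211.35 = 363.19
Secondary income: -94.90 + 157.92 = 63.02
Current account = 1803.51 + (-304.31) + 363.19 + 63.02 = 1925.41
(Excluded from the current account — financial account: acquisition of a foreign subsidiary by a resident firm (outward FDI) 930.22, increase in resident deposits held at foreign banks 262.85, purchases of foreign government bonds by domestic residents 625.83; capital account: acquisition of foreign patents and trademarks (non-produced assets) 107.33, debt forgiveness received from foreign official creditors 137.18.)

1925.41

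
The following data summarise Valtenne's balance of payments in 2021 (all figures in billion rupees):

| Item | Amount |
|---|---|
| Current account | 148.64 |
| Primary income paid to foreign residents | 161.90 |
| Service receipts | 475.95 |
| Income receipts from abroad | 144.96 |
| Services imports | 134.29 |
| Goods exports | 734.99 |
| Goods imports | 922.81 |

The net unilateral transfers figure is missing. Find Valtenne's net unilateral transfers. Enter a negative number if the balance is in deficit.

Current account = goods balance + services balance + net primary income + net secondary income
Sum of the known components = 136.90
Net unilateral transfers = CA - (known components) = 148.64 - 136.90 = 11.74

11.74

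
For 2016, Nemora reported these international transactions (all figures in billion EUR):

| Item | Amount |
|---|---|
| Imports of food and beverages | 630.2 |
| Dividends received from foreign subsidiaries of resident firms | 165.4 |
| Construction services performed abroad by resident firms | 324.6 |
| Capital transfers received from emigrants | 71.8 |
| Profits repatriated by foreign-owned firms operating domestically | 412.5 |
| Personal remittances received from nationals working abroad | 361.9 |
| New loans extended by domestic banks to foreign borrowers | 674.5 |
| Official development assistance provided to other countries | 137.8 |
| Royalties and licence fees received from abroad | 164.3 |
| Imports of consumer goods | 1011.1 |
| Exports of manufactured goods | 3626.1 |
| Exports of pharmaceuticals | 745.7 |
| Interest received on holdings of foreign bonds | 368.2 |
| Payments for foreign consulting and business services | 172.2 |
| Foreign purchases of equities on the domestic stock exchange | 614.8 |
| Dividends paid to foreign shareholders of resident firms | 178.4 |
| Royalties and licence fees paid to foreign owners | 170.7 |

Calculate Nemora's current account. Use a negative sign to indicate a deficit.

Goods: -1011.1 + 745.7 + 3626.1 - 630.2 = 2730.5
Services: 324.6 + 164.3 - 172.2 - 170.7 = 146.0
Primary income: 165.4 + 368.2 - 412.5 - 178.4 = -57.3
Secondary income: -137.8 + 361.9 = 224.1
Current account = 2730.5 + 146.0 + (-57.3) + 224.1 = 3043.3
(Excluded from the current account — capital account: capital transfers received from emigrants 71.8; financial account: new loans extended by domestic banks to foreign borrowers 674.5, foreign purchases of equities on the domestic stock exchange 614.8.)

3043.3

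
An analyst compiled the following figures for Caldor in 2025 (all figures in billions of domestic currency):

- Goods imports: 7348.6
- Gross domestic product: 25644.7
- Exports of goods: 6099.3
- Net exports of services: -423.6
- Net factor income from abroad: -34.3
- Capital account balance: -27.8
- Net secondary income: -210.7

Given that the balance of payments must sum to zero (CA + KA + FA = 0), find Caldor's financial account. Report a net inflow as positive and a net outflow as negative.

1945.7

Goods balance = 6099.3 - 7348.6 = -1249.3
Services balance = -423.6
Trade balance (goods + services) = -1249.3 + (-423.6) = -1672.9
Net primary income = -34.3
Net secondary income = -210.7
Current account = -1672.9 + (-34.3) + (-210.7) = -1917.9
Financial account = -(-1917.9 + (-27.8)) = 1945.7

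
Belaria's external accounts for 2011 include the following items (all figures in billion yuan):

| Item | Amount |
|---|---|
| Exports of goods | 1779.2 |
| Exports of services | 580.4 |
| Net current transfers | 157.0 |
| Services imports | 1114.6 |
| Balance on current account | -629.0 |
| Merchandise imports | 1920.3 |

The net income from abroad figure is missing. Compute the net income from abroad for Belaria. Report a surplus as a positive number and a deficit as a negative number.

Current account = goods balance + services balance + net primary income + net secondary income
Sum of the known components = -518.3
Net income from abroad = CA - (known components) = -629.0 - (-518.3) = -110.7

-110.7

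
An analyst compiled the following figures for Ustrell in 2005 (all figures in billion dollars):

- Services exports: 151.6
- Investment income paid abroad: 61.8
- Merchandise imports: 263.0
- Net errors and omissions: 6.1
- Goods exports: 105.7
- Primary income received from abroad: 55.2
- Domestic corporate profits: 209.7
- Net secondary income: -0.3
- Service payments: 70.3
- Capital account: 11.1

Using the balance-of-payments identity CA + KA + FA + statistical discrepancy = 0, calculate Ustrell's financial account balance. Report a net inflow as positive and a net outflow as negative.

65.7

Goods balance = 105.7 - 263.0 = -157.3
Services balance = 151.6 - 70.3 = 81.3
Trade balance (goods + services) = -157.3 + 81.3 = -76.0
Net primary income = 55.2 - 61.8 = -6.6
Net secondary income = -0.3
Current account = -76.0 + (-6.6) + (-0.3) = -82.9
Financial account = -(-82.9 + 11.1 + 6.1) = 65.7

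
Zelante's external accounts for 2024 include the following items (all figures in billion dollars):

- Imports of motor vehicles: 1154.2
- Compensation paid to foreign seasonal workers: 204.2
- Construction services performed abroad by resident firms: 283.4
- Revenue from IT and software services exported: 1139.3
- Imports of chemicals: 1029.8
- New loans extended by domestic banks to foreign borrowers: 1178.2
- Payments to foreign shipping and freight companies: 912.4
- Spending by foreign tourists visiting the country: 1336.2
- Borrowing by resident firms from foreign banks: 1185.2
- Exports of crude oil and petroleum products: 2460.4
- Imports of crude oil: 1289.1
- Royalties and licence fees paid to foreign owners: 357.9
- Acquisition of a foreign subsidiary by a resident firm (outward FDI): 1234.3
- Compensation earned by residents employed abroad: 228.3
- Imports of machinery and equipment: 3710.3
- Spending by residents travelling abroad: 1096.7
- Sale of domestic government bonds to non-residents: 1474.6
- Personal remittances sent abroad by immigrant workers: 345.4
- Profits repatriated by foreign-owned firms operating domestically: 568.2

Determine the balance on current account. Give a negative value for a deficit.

Goods: 2460.4 - 1154.2 - 1289.1 - 1029.8 - 3710.3 = -4723.0
Services: -912.4 + 1139.3 + 283.4 - 357.9 - 1096.7 + 1336.2 = 391.9
Primary income: 228.3 - 204.2 - 568.2 = -544.1
Secondary income: -345.4
Current account = (-4723.0) + 391.9 + (-544.1) + (-345.4) = -5220.6
(Excluded from the current account — financial account: new loans extended by domestic banks to foreign borrowers 1178.2, borrowing by resident firms from foreign banks 1185.2, acquisition of a foreign subsidiary by a resident firm (outward FDI) 1234.3, sale of domestic government bonds to non-residents 1474.6.)

-5220.6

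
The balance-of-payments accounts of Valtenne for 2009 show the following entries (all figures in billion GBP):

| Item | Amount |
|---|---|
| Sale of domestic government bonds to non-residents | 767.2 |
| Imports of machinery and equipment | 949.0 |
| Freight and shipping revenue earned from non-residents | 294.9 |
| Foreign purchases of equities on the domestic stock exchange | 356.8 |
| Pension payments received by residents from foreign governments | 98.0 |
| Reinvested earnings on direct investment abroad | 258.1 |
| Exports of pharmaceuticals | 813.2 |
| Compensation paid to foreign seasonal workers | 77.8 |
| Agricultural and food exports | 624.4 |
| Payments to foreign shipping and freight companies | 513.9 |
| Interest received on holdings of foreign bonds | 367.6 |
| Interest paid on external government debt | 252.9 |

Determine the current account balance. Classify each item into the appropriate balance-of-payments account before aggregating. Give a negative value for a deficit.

662.6

Goods: 813.2 - 949.0 + 624.4 = 488.6
Services: 294.9 - 513.9 = -219.0
Primary income: 258.1 - 252.9 + 367.6 - 77.8 = 295.0
Secondary income: 98.0
Current account = 488.6 + (-219.0) + 295.0 + 98.0 = 662.6
(Excluded from the current account — financial account: sale of domestic government bonds to non-residents 767.2, foreign purchases of equities on the domestic stock exchange 356.8.)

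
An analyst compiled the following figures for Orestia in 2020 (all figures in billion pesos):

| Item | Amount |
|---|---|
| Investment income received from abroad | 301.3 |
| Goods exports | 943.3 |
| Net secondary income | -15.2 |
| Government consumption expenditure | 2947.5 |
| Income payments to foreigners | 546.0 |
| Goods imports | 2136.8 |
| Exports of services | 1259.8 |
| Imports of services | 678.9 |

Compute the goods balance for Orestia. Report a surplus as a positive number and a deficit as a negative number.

-1193.5

Goods balance = 943.3 - 2136.8 = -1193.5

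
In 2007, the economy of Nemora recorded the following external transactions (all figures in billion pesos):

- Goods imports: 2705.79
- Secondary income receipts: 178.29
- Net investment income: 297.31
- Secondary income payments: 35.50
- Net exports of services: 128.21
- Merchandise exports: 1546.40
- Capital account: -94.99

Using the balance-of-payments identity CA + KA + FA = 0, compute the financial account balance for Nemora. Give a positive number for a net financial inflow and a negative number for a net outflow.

686.07

Goods balance = 1546.40 - 2705.79 = -1159.39
Services balance = 128.21
Trade balance (goods + services) = -1159.39 + 128.21 = -1031.18
Net primary income = 297.31
Net secondary income = 178.29 - 35.50 = 142.79
Current account = -1031.18 + 297.31 + 142.79 = -591.08
Financial account = -(-591.08 + (-94.99)) = 686.07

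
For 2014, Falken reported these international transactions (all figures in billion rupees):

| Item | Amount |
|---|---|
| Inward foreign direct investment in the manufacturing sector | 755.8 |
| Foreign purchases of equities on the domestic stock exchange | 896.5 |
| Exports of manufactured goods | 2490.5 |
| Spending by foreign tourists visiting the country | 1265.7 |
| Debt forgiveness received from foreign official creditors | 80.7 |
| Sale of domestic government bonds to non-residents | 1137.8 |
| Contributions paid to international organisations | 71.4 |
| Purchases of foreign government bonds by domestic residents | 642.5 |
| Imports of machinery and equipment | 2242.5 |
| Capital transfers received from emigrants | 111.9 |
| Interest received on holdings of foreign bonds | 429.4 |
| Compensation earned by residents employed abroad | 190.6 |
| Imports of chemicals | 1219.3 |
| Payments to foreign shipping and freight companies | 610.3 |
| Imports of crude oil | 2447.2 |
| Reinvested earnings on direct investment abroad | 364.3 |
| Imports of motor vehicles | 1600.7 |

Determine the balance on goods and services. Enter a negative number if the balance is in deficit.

-4363.8

Goods: -2242.5 + 2490.5 - 2447.2 - 1219.3 - 1600.7 = -5019.2
Services: -610.3 + 1265.7 = 655.4
Trade balance = -5019.2 + 655.4 = -4363.8
(Excluded from the trade balance — financial account: inward foreign direct investment in the manufacturing sector 755.8, foreign purchases of equities on the domestic stock exchange 896.5, sale of domestic government bonds to non-residents 1137.8, purchases of foreign government bonds by domestic residents 642.5; capital account: debt forgiveness received from foreign official creditors 80.7, capital transfers received from emigrants 111.9; secondary income: contributions paid to international organisations 71.4; primary income: interest received on holdings of foreign bonds 429.4, compensation earned by residents employed abroad 190.6, reinvested earnings on direct investment abroad 364.3.)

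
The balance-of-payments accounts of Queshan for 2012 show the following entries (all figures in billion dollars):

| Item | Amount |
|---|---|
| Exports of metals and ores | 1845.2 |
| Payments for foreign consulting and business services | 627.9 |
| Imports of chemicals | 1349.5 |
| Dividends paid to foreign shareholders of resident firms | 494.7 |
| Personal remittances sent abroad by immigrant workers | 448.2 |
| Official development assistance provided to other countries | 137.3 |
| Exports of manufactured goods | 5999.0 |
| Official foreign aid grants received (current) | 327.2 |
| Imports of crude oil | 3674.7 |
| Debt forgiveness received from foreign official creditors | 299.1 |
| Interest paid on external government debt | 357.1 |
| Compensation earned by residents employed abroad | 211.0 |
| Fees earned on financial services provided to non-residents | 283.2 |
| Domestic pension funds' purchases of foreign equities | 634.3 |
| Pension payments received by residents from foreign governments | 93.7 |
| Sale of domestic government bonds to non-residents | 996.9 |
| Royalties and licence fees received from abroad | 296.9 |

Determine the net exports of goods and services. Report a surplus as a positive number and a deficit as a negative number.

2772.2

Goods: 5999.0 + 1845.2 - 3674.7 - 1349.5 = 2820.0
Services: -627.9 + 283.2 + 296.9 = -47.8
Trade balance = 2820.0 + (-47.8) = 2772.2
(Excluded from the trade balance — primary income: dividends paid to foreign shareholders of resident firms 494.7, interest paid on external government debt 357.1, compensation earned by residents employed abroad 211.0; secondary income: personal remittances sent abroad by immigrant workers 448.2, official development assistance provided to other countries 137.3, official foreign aid grants received (current) 327.2, pension payments received by residents from foreign governments 93.7; capital account: debt forgiveness received from foreign official creditors 299.1; financial account: domestic pension funds' purchases of foreign equities 634.3, sale of domestic government bonds to non-residents 996.9.)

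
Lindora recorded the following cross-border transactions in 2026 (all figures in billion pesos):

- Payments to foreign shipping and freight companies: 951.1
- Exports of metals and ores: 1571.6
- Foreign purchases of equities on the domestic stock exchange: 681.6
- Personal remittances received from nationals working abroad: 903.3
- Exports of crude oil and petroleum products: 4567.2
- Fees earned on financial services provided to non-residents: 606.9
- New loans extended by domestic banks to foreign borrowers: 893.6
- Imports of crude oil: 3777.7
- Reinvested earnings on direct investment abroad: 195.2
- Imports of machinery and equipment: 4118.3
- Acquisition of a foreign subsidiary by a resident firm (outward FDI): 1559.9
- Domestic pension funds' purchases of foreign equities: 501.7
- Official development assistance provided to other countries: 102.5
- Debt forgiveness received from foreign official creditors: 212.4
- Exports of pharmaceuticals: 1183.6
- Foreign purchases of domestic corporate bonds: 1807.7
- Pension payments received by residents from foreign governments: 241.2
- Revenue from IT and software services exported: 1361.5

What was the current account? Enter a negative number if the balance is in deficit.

1680.9

Goods: 1183.6 - 3777.7 - 4118.3 + 1571.6 + 4567.2 = -573.6
Services: 1361.5 + 606.9 - 951.1 = 1017.3
Primary income: 195.2
Secondary income: 241.2 - 102.5 + 903.3 = 1042.0
Current account = (-573.6) + 1017.3 + 195.2 + 1042.0 = 1680.9
(Excluded from the current account — financial account: foreign purchases of equities on the domestic stock exchange 681.6, new loans extended by domestic banks to foreign borrowers 893.6, acquisition of a foreign subsidiary by a resident firm (outward FDI) 1559.9, domestic pension funds' purchases of foreign equities 501.7, foreign purchases of domestic corporate bonds 1807.7; capital account: debt forgiveness received from foreign official creditors 212.4.)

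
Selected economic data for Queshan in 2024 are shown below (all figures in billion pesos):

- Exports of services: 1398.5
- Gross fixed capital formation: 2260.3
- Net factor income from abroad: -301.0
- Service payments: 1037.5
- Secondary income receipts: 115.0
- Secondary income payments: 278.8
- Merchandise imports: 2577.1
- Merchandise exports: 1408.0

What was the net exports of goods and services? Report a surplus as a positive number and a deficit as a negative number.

-808.1

Goods balance = 1408.0 - 2577.1 = -1169.1
Services balance = 1398.5 - 1037.5 = 361.0
Trade balance (goods + services) = -1169.1 + 361.0 = -808.1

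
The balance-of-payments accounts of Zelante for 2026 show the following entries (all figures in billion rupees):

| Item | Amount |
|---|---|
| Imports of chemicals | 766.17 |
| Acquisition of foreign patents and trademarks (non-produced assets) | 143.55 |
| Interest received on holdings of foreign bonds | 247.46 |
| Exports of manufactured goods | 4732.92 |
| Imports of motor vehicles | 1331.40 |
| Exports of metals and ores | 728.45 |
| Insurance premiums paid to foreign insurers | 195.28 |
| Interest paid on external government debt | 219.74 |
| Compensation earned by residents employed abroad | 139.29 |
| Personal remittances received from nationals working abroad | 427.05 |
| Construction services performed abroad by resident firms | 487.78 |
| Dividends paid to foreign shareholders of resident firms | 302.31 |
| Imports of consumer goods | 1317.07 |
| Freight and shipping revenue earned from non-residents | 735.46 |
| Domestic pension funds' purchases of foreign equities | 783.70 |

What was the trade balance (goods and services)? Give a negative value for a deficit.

Goods: -766.17 + 728.45 + 4732.92 - 1317.07 - 1331.40 = 2046.73
Services: 487.78 - 195.28 + 735.46 = 1027.96
Trade balance = 2046.73 + 1027.96 = 3074.69
(Excluded from the trade balance — capital account: acquisition of foreign patents and trademarks (non-produced assets) 143.55; primary income: interest received on holdings of foreign bonds 247.46, interest paid on external government debt 219.74, compensation earned by residents employed abroad 139.29, dividends paid to foreign shareholders of resident firms 302.31; secondary income: personal remittances received from nationals working abroad 427.05; financial account: domestic pension funds' purchases of foreign equities 783.70.)

3074.69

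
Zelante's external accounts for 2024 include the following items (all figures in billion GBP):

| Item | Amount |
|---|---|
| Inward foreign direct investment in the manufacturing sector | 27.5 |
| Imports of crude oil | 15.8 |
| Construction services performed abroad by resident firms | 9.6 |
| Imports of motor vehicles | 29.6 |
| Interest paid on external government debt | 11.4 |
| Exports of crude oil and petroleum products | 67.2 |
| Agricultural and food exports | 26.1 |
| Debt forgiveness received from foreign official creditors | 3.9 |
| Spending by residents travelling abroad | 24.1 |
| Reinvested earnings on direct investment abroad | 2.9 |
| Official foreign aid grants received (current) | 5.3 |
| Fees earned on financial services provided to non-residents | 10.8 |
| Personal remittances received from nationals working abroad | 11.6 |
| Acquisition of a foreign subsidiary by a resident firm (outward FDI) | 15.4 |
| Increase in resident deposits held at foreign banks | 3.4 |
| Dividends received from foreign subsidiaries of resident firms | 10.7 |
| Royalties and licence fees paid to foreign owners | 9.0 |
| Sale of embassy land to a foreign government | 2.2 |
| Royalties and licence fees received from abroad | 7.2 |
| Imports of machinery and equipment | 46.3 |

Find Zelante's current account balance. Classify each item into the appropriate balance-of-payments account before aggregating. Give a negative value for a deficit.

Goods: 67.2 - 15.8 - 46.3 - 29.6 + 26.1 = 1.6
Services: 10.8 + 7.2 - 24.1 - 9.0 + 9.6 = -5.5
Primary income: 10.7 + 2.9 - 11.4 = 2.2
Secondary income: 5.3 + 11.6 = 16.9
Current account = 1.6 + (-5.5) + 2.2 + 16.9 = 15.2
(Excluded from the current account — financial account: inward foreign direct investment in the manufacturing sector 27.5, acquisition of a foreign subsidiary by a resident firm (outward FDI) 15.4, increase in resident deposits held at foreign banks 3.4; capital account: debt forgiveness received from foreign official creditors 3.9, sale of embassy land to a foreign government 2.2.)

15.2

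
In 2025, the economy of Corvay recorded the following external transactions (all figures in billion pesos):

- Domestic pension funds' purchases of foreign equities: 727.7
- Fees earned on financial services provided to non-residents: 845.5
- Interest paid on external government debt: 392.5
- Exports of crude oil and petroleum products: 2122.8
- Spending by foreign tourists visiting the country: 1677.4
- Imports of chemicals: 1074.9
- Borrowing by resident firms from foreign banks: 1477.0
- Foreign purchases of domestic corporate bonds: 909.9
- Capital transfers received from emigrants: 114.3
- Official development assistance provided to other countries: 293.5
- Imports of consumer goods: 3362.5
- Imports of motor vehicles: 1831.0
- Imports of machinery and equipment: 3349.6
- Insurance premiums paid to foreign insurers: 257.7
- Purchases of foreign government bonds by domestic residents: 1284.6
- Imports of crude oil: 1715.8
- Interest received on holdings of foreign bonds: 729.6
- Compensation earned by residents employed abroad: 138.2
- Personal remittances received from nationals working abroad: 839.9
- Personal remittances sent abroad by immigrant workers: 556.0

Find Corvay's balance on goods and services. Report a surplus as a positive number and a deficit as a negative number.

Goods: -1074.9 - 3349.6 - 3362.5 - 1831.0 - 1715.8 + 2122.8 = -9211.0
Services: 845.5 - 257.7 + 1677.4 = 2265.2
Trade balance = -9211.0 + 2265.2 = -6945.8
(Excluded from the trade balance — financial account: domestic pension funds' purchases of foreign equities 727.7, borrowing by resident firms from foreign banks 1477.0, foreign purchases of domestic corporate bonds 909.9, purchases of foreign government bonds by domestic residents 1284.6; primary income: interest paid on external government debt 392.5, interest received on holdings of foreign bonds 729.6, compensation earned by residents employed abroad 138.2; capital account: capital transfers received from emigrants 114.3; secondary income: official development assistance provided to other countries 293.5, personal remittances received from nationals working abroad 839.9, personal remittances sent abroad by immigrant workers 556.0.)

-6945.8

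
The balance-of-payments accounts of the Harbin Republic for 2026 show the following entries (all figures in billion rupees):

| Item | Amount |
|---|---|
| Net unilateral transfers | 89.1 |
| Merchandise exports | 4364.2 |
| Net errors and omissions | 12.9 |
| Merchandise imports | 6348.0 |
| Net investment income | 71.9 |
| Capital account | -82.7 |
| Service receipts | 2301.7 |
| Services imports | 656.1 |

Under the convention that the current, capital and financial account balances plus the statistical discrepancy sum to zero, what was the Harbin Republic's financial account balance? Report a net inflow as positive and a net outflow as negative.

Goods balance = 4364.2 - 6348.0 = -1983.8
Services balance = 2301.7 - 656.1 = 1645.6
Trade balance (goods + services) = -1983.8 + 1645.6 = -338.2
Net primary income = 71.9
Net secondary income = 89.1
Current account = -338.2 + 71.9 + 89.1 = -177.2
Financial account = -(-177.2 + (-82.7) + 12.9) = 247.0

247.0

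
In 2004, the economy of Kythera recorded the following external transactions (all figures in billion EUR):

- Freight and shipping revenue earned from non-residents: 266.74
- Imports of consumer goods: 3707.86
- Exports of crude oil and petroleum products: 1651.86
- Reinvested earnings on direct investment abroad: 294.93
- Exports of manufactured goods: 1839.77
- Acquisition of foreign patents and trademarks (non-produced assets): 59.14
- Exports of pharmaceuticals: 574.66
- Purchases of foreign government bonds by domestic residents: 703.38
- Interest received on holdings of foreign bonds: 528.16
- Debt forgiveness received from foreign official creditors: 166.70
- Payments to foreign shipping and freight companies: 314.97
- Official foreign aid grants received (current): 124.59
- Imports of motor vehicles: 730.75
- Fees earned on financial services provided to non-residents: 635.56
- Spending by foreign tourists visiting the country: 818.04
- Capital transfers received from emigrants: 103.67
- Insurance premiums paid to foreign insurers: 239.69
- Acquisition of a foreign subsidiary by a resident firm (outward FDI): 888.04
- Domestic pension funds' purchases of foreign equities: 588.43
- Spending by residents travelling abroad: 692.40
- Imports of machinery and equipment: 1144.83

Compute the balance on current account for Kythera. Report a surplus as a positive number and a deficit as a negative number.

-96.19

Goods: 574.66 + 1839.77 + 1651.86 - 3707.86 - 1144.83 - 730.75 = -1517.15
Services: 266.74 - 314.97 - 239.69 + 818.04 + 635.56 - 692.40 = 473.28
Primary income: 528.16 + 294.93 = 823.09
Secondary income: 124.59
Current account = (-1517.15) + 473.28 + 823.09 + 124.59 = -96.19
(Excluded from the current account — capital account: acquisition of foreign patents and trademarks (non-produced assets) 59.14, debt forgiveness received from foreign official creditors 166.70, capital transfers received from emigrants 103.67; financial account: purchases of foreign government bonds by domestic residents 703.38, acquisition of a foreign subsidiary by a resident firm (outward FDI) 888.04, domestic pension funds' purchases of foreign equities 588.43.)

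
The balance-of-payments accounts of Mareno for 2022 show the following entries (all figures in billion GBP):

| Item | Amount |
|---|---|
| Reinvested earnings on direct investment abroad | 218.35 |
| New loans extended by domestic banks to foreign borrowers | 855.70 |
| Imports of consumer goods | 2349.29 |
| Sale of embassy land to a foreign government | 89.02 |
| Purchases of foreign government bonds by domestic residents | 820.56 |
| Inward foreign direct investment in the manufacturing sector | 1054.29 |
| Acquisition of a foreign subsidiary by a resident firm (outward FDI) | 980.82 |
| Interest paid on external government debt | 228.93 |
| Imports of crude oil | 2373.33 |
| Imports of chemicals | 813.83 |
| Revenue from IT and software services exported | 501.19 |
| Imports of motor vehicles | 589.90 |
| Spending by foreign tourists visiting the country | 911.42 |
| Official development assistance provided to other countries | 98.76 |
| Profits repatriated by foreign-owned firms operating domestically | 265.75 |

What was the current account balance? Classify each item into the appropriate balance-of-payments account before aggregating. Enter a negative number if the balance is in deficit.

Goods: -2349.29 - 589.90 - 813.83 - 2373.33 = -6126.35
Services: 911.42 + 501.19 = 1412.61
Primary income: 218.35 - 228.93 - 265.75 = -276.33
Secondary income: -98.76
Current account = (-6126.35) + 1412.61 + (-276.33) + (-98.76) = -5088.83
(Excluded from the current account — financial account: new loans extended by domestic banks to foreign borrowers 855.70, purchases of foreign government bonds by domestic residents 820.56, inward foreign direct investment in the manufacturing sector 1054.29, acquisition of a foreign subsidiary by a resident firm (outward FDI) 980.82; capital account: sale of embassy land to a foreign government 89.02.)

-5088.83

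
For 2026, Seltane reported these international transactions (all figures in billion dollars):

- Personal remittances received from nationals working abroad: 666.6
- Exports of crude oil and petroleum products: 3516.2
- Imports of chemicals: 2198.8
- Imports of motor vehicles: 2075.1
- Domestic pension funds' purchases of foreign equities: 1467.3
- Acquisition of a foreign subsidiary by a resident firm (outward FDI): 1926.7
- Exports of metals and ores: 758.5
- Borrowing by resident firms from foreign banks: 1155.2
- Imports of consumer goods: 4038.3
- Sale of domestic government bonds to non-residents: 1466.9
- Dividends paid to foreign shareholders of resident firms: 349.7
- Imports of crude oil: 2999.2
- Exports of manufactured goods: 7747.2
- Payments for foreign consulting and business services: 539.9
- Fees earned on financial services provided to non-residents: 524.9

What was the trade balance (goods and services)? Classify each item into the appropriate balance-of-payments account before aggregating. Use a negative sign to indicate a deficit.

695.5

Goods: 758.5 - 2198.8 - 4038.3 + 7747.2 - 2075.1 + 3516.2 - 2999.2 = 710.5
Services: -539.9 + 524.9 = -15.0
Trade balance = 710.5 + (-15.0) = 695.5
(Excluded from the trade balance — secondary income: personal remittances received from nationals working abroad 666.6; financial account: domestic pension funds' purchases of foreign equities 1467.3, acquisition of a foreign subsidiary by a resident firm (outward FDI) 1926.7, borrowing by resident firms from foreign banks 1155.2, sale of domestic government bonds to non-residents 1466.9; primary income: dividends paid to foreign shareholders of resident firms 349.7.)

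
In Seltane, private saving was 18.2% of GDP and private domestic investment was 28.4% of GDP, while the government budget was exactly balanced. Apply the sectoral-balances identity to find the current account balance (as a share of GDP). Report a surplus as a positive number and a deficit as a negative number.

By the sectoral-balances identity, CA = (S_private - I) + (T - G).
Private balance = 18.2 - 28.4 = -10.2
Government balance (T - G) = 0
CA = -10.2 + 0.0 = -10.2

-10.2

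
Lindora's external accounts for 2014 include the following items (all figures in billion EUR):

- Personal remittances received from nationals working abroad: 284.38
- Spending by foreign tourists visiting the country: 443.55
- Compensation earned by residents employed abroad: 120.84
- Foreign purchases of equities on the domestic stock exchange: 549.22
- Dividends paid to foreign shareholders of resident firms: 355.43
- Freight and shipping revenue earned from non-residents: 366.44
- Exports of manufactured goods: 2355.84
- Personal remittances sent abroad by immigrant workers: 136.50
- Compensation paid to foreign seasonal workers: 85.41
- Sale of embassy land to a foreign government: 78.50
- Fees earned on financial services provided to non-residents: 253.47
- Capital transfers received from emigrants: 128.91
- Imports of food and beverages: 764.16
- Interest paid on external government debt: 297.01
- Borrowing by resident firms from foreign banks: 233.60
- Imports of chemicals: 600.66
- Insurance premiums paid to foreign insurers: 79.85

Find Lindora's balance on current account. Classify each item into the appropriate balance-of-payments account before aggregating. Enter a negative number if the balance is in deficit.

1505.50

Goods: 2355.84 - 600.66 - 764.16 = 991.02
Services: 443.55 - 79.85 + 253.47 + 366.44 = 983.61
Primary income: -355.43 - 85.41 + 120.84 - 297.01 = -617.01
Secondary income: -136.50 + 284.38 = 147.88
Current account = 991.02 + 983.61 + (-617.01) + 147.88 = 1505.50
(Excluded from the current account — financial account: foreign purchases of equities on the domestic stock exchange 549.22, borrowing by resident firms from foreign banks 233.60; capital account: sale of embassy land to a foreign government 78.50, capital transfers received from emigrants 128.91.)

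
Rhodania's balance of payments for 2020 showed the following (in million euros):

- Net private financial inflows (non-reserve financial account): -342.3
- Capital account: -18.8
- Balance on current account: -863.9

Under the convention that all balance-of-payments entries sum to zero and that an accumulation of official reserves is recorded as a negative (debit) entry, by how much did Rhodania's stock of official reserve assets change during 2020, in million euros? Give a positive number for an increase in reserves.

Official reserve transactions balance = -((-863.9) + (-18.8) + (-342.3)) = 1225.0
An accumulation of reserves is recorded as a debit (negative entry), so the change in the stock of reserves is the negative of that balance.
Change in official reserves = -(1225.0) = -1225.0

-1225.0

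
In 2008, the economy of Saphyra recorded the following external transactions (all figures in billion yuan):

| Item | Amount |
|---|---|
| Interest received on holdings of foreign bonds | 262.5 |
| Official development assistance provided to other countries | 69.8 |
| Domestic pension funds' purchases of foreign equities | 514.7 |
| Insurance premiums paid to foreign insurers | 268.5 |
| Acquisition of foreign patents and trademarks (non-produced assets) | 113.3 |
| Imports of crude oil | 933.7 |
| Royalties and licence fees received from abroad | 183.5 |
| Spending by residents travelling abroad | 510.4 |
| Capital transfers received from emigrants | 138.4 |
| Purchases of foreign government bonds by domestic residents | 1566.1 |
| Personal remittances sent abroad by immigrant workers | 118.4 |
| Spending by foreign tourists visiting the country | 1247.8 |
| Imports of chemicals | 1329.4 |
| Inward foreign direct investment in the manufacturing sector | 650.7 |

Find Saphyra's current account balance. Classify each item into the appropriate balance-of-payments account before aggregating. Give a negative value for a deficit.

-1536.4

Goods: -933.7 - 1329.4 = -2263.1
Services: -268.5 - 510.4 + 183.5 + 1247.8 = 652.4
Primary income: 262.5
Secondary income: -69.8 - 118.4 = -188.2
Current account = (-2263.1) + 652.4 + 262.5 + (-188.2) = -1536.4
(Excluded from the current account — financial account: domestic pension funds' purchases of foreign equities 514.7, purchases of foreign government bonds by domestic residents 1566.1, inward foreign direct investment in the manufacturing sector 650.7; capital account: acquisition of foreign patents and trademarks (non-produced assets) 113.3, capital transfers received from emigrants 138.4.)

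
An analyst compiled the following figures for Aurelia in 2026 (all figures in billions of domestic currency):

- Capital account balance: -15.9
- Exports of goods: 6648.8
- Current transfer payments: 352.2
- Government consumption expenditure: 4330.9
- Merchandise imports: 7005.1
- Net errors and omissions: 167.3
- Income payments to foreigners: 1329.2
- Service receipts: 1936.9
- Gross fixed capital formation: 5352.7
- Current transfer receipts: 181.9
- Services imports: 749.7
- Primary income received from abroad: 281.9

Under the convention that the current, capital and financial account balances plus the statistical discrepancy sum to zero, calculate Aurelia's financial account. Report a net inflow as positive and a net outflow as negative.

Goods balance = 6648.8 - 7005.1 = -356.3
Services balance = 1936.9 - 749.7 = 1187.2
Trade balance (goods + services) = -356.3 + 1187.2 = 830.9
Net primary income = 281.9 - 1329.2 = -1047.3
Net secondary income = 181.9 - 352.2 = -170.3
Current account = 830.9 + (-1047.3) + (-170.3) = -386.7
Financial account = -(-386.7 + (-15.9) + 167.3) = 235.3

235.3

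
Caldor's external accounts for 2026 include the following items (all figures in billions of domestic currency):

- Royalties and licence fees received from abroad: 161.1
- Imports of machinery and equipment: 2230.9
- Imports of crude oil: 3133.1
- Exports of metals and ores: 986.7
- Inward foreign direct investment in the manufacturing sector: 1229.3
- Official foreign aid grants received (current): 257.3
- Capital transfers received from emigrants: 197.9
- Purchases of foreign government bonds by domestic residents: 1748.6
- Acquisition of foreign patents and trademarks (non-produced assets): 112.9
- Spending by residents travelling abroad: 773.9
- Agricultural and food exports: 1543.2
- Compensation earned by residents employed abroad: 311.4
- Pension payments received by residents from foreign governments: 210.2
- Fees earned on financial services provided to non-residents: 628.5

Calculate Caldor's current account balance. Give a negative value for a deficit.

Goods: 1543.2 - 3133.1 + 986.7 - 2230.9 = -2834.1
Services: 161.1 + 628.5 - 773.9 = 15.7
Primary income: 311.4
Secondary income: 257.3 + 210.2 = 467.5
Current account = (-2834.1) + 15.7 + 311.4 + 467.5 = -2039.5
(Excluded from the current account — financial account: inward foreign direct investment in the manufacturing sector 1229.3, purchases of foreign government bonds by domestic residents 1748.6; capital account: capital transfers received from emigrants 197.9, acquisition of foreign patents and trademarks (non-produced assets) 112.9.)

-2039.5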